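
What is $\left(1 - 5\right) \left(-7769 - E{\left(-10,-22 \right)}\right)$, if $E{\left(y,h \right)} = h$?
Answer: $30988$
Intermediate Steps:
$\left(1 - 5\right) \left(-7769 - E{\left(-10,-22 \right)}\right) = \left(1 - 5\right) \left(-7769 - -22\right) = - 4 \left(-7769 + 22\right) = \left(-4\right) \left(-7747\right) = 30988$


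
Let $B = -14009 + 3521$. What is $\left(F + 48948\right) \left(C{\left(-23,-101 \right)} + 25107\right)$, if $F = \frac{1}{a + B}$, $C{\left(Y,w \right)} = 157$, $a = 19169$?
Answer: $\frac{10735117968496}{8681} \approx 1.2366 \cdot 10^{9}$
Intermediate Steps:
$B = -10488$
$F = \frac{1}{8681}$ ($F = \frac{1}{19169 - 10488} = \frac{1}{8681} \approx 0.00011519$)
$\left(F + 48948\right) \left(C{\left(-23,-101 \right)} + 25107\right) = \left(\frac{1}{8681} + 48948\right) \left(157 + 25107\right) = \frac{424917589}{8681} \cdot 25264 = \frac{10735117968496}{8681}$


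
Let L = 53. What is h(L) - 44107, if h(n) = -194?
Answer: -44301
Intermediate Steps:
h(L) - 44107 = -194 - 44107 = -44301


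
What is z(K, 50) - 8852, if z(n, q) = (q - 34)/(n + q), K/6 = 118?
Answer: -3354900/379 ≈ -8852.0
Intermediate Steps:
K = 708 (K = 6*118 = 708)
z(n, q) = (-34 + q)/(n + q)
z(K, 50) - 8852 = (-34 + 50)/(708 + 50) - 8852 = 16/758 - 8852 = (1/758)*16 - 8852 = 8/379 - 8852 = -3354900/379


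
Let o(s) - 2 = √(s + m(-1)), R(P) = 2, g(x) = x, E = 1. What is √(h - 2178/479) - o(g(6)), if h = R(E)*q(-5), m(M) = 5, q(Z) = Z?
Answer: -2 - √11 + 2*I*√834418/479 ≈ -5.3166 + 3.814*I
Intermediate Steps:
h = -10 (h = 2*(-5) = -10)
o(s) = 2 + √(5 + s) (o(s) = 2 + √(s + 5) = 2 + √(5 + s))
√(h - 2178/479) - o(g(6)) = √(-10 - 2178/479) - (2 + √(5 + 6)) = √(-10 - 2178*1/479) - (2 + √11) = √(-10 - 2178/479) + (-2 - √11) = √(-6968/479) + (-2 - √11) = 2*I*√834418/479 + (-2 - √11) = -2 - √11 + 2*I*√834418/479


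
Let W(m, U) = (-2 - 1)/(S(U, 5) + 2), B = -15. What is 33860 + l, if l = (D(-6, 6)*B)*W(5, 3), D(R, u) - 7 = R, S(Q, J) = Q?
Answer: 33869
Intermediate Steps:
W(m, U) = -3/(2 + U) (W(m, U) = (-2 - 1)/(U + 2) = -3/(2 + U))
D(R, u) = 7 + R
l = 9 (l = ((7 - 6)*(-15))*(-3/(2 + 3)) = (1*(-15))*(-3/5) = -(-45)/5 = -15*(-3/5) = 9)
33860 + l = 33860 + 9 = 33869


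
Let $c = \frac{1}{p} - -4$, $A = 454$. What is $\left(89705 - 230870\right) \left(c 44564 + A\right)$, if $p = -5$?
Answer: $-23969421738$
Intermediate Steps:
$c = \frac{19}{5}$ ($c = \frac{1}{-5} - -4 = - \frac{1}{5} + 4 = \frac{19}{5} \approx 3.8$)
$\left(89705 - 230870\right) \left(c 44564 + A\right) = \left(89705 - 230870\right) \left(\frac{19}{5} \cdot 44564 + 454\right) = - 141165 \left(\frac{846716}{5} + 454\right) = \left(-141165\right) \frac{848986}{5} = -23969421738$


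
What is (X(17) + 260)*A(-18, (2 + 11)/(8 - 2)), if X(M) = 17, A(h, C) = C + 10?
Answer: 20221/6 ≈ 3370.2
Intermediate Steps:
A(h, C) = 10 + C
(X(17) + 260)*A(-18, (2 + 11)/(8 - 2)) = (17 + 260)*(10 + (2 + 11)/(8 - 2)) = 277*(10 + 13/6) = 277*(73/6) = 20221/6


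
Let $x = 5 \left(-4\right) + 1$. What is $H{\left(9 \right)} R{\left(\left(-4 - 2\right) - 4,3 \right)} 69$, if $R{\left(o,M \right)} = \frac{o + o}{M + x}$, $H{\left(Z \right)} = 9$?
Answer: $\frac{3105}{4} \approx 776.25$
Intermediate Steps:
$x = -19$ ($x = -20 + 1 = -19$)
$R{\left(o,M \right)} = \frac{2 o}{-19 + M}$ ($R{\left(o,M \right)} = \frac{o + o}{M - 19} = \frac{2 o}{-19 + M}$)
$H{\left(9 \right)} R{\left(\left(-4 - 2\right) - 4,3 \right)} 69 = 9 \frac{2 \left(\left(-4 - 2\right) - 4\right)}{-19 + 3} \cdot 69 = 9 \frac{2 \left(-6 - 4\right)}{-16} \cdot 69 = 9 \cdot 2 \left(-10\right) \left(- \frac{1}{16}\right) 69 = 9 \cdot \frac{5}{4} \cdot 69 = \frac{45}{4} \cdot 69 = \frac{3105}{4}$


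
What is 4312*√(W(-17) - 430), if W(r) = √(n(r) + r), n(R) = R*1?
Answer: 4312*√(-430 + I*√34) ≈ 606.24 + 89418.0*I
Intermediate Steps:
n(R) = R
W(r) = √2*√r (W(r) = √(r + r) = √(2*r) = √2*√r)
4312*√(W(-17) - 430) = 4312*√(√2*√(-17) - 430) = 4312*√(√2*(I*√17) - 430) = 4312*√(I*√34 - 430) = 4312*√(-430 + I*√34)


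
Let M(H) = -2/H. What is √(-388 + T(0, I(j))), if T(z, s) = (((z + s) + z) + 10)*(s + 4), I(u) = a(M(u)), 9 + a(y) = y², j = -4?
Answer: I*√6303/4 ≈ 19.848*I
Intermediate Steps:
a(y) = -9 + y²
I(u) = -9 + 4/u² (I(u) = -9 + (-2/u)² = -9 + 4/u²)
T(z, s) = (4 + s)*(10 + s + 2*z) (T(z, s) = (((s + z) + z) + 10)*(4 + s) = ((s + 2*z) + 10)*(4 + s) = (10 + s + 2*z)*(4 + s) = (4 + s)*(10 + s + 2*z))
√(-388 + T(0, I(j))) = √(-388 + (40 + (-9 + 4/(-4)²)² + 8*0 + 14*(-9 + 4/(-4)²) + 2*(-9 + 4/(-4)²)*0)) = √(-388 + (40 + (-9 + 4*(1/16))² + 0 + 14*(-9 + 4*(1/16)) + 2*(-9 + 4*(1/16))*0)) = √(-388 + (40 + (-9 + ¼)² + 0 + 14*(-9 + ¼) + 2*(-9 + ¼)*0)) = √(-388 + (40 + (-35/4)² + 0 + 14*(-35/4) + 2*(-35/4)*0)) = √(-388 + (40 + 1225/16 + 0 - 245/2 + 0)) = √(-388 - 95/16) = √(-6303/16) = I*√6303/4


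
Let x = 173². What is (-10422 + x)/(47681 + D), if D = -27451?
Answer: 19507/20230 ≈ 0.96426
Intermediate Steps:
x = 29929
(-10422 + x)/(47681 + D) = (-10422 + 29929)/(47681 - 27451) = 19507/20230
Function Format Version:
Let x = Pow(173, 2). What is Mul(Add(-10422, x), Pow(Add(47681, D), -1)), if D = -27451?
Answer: Rational(19507, 20230) ≈ 0.96426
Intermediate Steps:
x = 29929
Mul(Add(-10422, x), Pow(Add(47681, D), -1)) = Mul(Add(-10422, 29929), Pow(Add(47681, -27451), -1)) = Mul(19507, Pow(20230, -1)) = Mul(19507, Rational(1, 20230)) = Rational(19507, 20230)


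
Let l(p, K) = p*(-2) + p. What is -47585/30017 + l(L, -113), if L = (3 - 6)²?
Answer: -317738/30017 ≈ -10.585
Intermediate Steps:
L = 9 (L = (-3)² = 9)
l(p, K) = -p (l(p, K) = -2*p + p = -p)
-47585/30017 + l(L, -113) = -47585/30017 - 1*9 = -47585*1/30017 - 9 = -47585/30017 - 9 = -317738/30017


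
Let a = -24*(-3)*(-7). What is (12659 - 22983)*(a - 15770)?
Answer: 168012776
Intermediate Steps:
a = -504 (a = 72*(-7) = -504)
(12659 - 22983)*(a - 15770) = (12659 - 22983)*(-504 - 15770) = -10324*(-16274) = 168012776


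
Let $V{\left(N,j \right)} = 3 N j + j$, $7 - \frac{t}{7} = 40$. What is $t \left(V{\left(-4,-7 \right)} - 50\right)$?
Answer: $-6237$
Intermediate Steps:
$t = -231$ ($t = 49 - 280 = -231$)
$V{\left(N,j \right)} = j + 3 N j$ ($V{\left(N,j \right)} = 3 N j + j = j + 3 N j$)
$t \left(V{\left(-4,-7 \right)} - 50\right) = - 231 \left(- 7 \left(1 + 3 \left(-4\right)\right) - 50\right) = - 231 \left(- 7 \left(1 - 12\right) - 50\right) = - 231 \left(\left(-7\right) \left(-11\right) - 50\right) = - 231 \left(77 - 50\right) = \left(-231\right) 27 = -6237$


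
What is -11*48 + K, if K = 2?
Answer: -526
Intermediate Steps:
-11*48 + K = -11*48 + 2 = -528 + 2 = -526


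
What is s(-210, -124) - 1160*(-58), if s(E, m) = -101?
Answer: 67179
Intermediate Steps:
s(-210, -124) - 1160*(-58) = -101 - 1160*(-58) = -101 + 67280 = 67179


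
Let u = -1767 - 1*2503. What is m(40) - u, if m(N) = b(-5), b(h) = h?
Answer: 4265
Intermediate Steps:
m(N) = -5
u = -4270 (u = -1767 - 2503 = -4270)
m(40) - u = -5 - 1*(-4270) = -5 + 4270 = 4265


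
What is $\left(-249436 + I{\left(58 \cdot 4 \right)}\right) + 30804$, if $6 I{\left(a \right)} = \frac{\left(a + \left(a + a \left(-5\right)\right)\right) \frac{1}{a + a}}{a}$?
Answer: $- \frac{202890497}{928} \approx -2.1863 \cdot 10^{5}$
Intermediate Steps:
$I{\left(a \right)} = - \frac{1}{4 a}$ ($I{\left(a \right)} = \frac{\frac{a + \left(a + a \left(-5\right)\right)}{a + a} \frac{1}{a}}{6} = \frac{\frac{a + \left(a - 5 a\right)}{2 a} \frac{1}{a}}{6} = \frac{\left(a - 4 a\right) \frac{1}{2 a} \frac{1}{a}}{6} = \frac{- 3 a \frac{1}{2 a} \frac{1}{a}}{6} = \frac{\left(- \frac{3}{2}\right) \frac{1}{a}}{6} = - \frac{1}{4 a}$)
$\left(-249436 + I{\left(58 \cdot 4 \right)}\right) + 30804 = \left(-249436 - \frac{1}{4 \cdot 58 \cdot 4}\right) + 30804 = \left(-249436 - \frac{1}{4 \cdot 232}\right) + 30804 = \left(-249436 - \frac{1}{928}\right) + 30804 = - \frac{231476609}{928} + 30804 = - \frac{202890497}{928}$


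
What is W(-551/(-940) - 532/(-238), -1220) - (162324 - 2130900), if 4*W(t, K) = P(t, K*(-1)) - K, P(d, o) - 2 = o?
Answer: 3938373/2 ≈ 1.9692e+6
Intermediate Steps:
P(d, o) = 2 + o
W(t, K) = ½ - K/2 (W(t, K) = ((2 + K*(-1)) - K)/4 = ((2 - K) - K)/4 = (2 - 2*K)/4 = ½ - K/2)
W(-551/(-940) - 532/(-238), -1220) - (162324 - 2130900) = (½ - ½*(-1220)) - (162324 - 2130900) = (½ + 610) - 1*(-1968576) = 1221/2 + 1968576 = 3938373/2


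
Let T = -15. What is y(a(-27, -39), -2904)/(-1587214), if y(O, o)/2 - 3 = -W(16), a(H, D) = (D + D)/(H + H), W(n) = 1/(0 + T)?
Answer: -46/11904105 ≈ -3.8642e-6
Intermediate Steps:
W(n) = -1/15 (W(n) = 1/(0 - 15) = 1/(-15) = -1/15)
a(H, D) = D/H (a(H, D) = (2*D)/((2*H)) = (2*D)*(1/(2*H)) = D/H)
y(O, o) = 92/15 (y(O, o) = 6 + 2*(-1*(-1/15)) = 6 + 2*(1/15) = 6 + 2/15 = 92/15)
y(a(-27, -39), -2904)/(-1587214) = (92/15)/(-1587214) = (92/15)*(-1/1587214) = -46/11904105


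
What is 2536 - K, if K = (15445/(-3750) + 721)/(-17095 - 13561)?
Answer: 58308249661/22992000 ≈ 2536.0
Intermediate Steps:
K = -537661/22992000 (K = (15445*(-1/3750) + 721)/(-30656) = (-3089/750 + 721)*(-1/30656) = (537661/750)*(-1/30656) = -537661/22992000 ≈ -0.023385)
2536 - K = 2536 - 1*(-537661/22992000) = 2536 + 537661/22992000 = 58308249661/22992000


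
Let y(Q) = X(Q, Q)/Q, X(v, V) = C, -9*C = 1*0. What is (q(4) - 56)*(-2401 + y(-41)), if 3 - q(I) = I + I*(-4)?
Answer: 98441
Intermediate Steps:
q(I) = 3 + 3*I (q(I) = 3 - (I + I*(-4)) = 3 - (I - 4*I) = 3 - (-3)*I = 3 + 3*I)
C = 0 (C = -0/9 = -⅑*0 = 0)
X(v, V) = 0
y(Q) = 0 (y(Q) = 0/Q = 0)
(q(4) - 56)*(-2401 + y(-41)) = ((3 + 3*4) - 56)*(-2401 + 0) = ((3 + 12) - 56)*(-2401) = (15 - 56)*(-2401) = -41*(-2401) = 98441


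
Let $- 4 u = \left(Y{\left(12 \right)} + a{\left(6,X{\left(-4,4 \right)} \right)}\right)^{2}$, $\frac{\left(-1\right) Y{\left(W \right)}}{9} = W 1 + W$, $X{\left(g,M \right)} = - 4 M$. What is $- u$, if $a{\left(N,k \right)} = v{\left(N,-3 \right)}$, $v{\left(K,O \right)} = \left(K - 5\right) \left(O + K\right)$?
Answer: $\frac{45369}{4} \approx 11342.0$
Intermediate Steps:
$v{\left(K,O \right)} = \left(-5 + K\right) \left(K + O\right)$
$a{\left(N,k \right)} = 15 + N^{2} - 8 N$ ($a{\left(N,k \right)} = N^{2} - 5 N - -15 + N \left(-3\right) = N^{2} - 5 N + 15 - 3 N = 15 + N^{2} - 8 N$)
$Y{\left(W \right)} = - 18 W$ ($Y{\left(W \right)} = - 9 \left(W 1 + W\right) = - 9 \left(W + W\right) = - 9 \cdot 2 W = - 18 W$)
$u = - \frac{45369}{4}$ ($u = - \frac{\left(\left(-18\right) 12 + \left(15 + 6^{2} - 48\right)\right)^{2}}{4} = - \frac{\left(-216 + \left(15 + 36 - 48\right)\right)^{2}}{4} = - \frac{\left(-216 + 3\right)^{2}}{4} = - \frac{\left(-213\right)^{2}}{4} = \left(- \frac{1}{4}\right) 45369 = - \frac{45369}{4} \approx -11342.0$)
$- u = \left(-1\right) \left(- \frac{45369}{4}\right) = \frac{45369}{4}$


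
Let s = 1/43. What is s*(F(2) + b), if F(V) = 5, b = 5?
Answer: 10/43 ≈ 0.23256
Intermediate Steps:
s = 1/43 ≈ 0.023256
s*(F(2) + b) = (5 + 5)/43 = (1/43)*10 = 10/43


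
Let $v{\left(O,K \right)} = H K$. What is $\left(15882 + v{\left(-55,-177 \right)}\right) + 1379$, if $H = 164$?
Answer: $-11767$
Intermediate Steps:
$v{\left(O,K \right)} = 164 K$
$\left(15882 + v{\left(-55,-177 \right)}\right) + 1379 = \left(15882 + 164 \left(-177\right)\right) + 1379 = \left(15882 - 29028\right) + 1379 = -13146 + 1379 = -11767$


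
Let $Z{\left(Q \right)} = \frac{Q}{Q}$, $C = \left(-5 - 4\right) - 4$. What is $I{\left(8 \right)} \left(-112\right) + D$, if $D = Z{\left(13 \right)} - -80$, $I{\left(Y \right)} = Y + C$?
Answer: $641$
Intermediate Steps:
$C = -13$ ($C = -9 - 4 = -13$)
$Z{\left(Q \right)} = 1$
$I{\left(Y \right)} = -13 + Y$ ($I{\left(Y \right)} = Y - 13 = -13 + Y$)
$D = 81$ ($D = 1 - -80 = 1 + 80 = 81$)
$I{\left(8 \right)} \left(-112\right) + D = \left(-13 + 8\right) \left(-112\right) + 81 = \left(-5\right) \left(-112\right) + 81 = 560 + 81 = 641$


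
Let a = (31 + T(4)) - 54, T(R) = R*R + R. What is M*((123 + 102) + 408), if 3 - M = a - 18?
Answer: 15192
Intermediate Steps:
T(R) = R + R² (T(R) = R² + R = R + R²)
a = -3 (a = (31 + 4*(1 + 4)) - 54 = (31 + 4*5) - 54 = (31 + 20) - 54 = 51 - 54 = -3)
M = 24 (M = 3 - (-3 - 18) = 3 - 1*(-21) = 3 + 21 = 24)
M*((123 + 102) + 408) = 24*((123 + 102) + 408) = 24*(225 + 408) = 24*633 = 15192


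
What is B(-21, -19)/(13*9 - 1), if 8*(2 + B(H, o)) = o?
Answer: -35/928 ≈ -0.037715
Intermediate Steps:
B(H, o) = -2 + o/8
B(-21, -19)/(13*9 - 1) = (-2 + (1/8)*(-19))/(13*9 - 1) = (-2 - 19/8)/(117 - 1) = -35/8/116 = -35/8*1/116 = -35/928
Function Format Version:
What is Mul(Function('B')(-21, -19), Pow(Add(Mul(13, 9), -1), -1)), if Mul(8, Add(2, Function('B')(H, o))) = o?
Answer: Rational(-35, 928) ≈ -0.037715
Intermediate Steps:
Function('B')(H, o) = Add(-2, Mul(Rational(1, 8), o))
Mul(Function('B')(-21, -19), Pow(Add(Mul(13, 9), -1), -1)) = Mul(Add(-2, Mul(Rational(1, 8), -19)), Pow(Add(Mul(13, 9), -1), -1)) = Mul(Add(-2, Rational(-19, 8)), Pow(Add(117, -1), -1)) = Mul(Rational(-35, 8), Pow(116, -1)) = Mul(Rational(-35, 8), Rational(1, 116)) = Rational(-35, 928)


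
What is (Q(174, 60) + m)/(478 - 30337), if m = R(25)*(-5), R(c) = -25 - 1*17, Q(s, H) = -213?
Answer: 1/9953 ≈ 0.00010047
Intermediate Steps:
R(c) = -42 (R(c) = -25 - 17 = -42)
m = 210 (m = -42*(-5) = 210)
(Q(174, 60) + m)/(478 - 30337) = (-213 + 210)/(478 - 30337) = -3/(-29859) = -3*(-1/29859) = 1/9953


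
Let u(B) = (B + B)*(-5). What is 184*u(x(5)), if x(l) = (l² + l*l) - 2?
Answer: -88320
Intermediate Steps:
x(l) = -2 + 2*l² (x(l) = (l² + l²) - 2 = 2*l² - 2 = -2 + 2*l²)
u(B) = -10*B (u(B) = (2*B)*(-5) = -10*B)
184*u(x(5)) = 184*(-10*(-2 + 2*5²)) = 184*(-10*(-2 + 2*25)) = 184*(-10*(-2 + 50)) = 184*(-10*48) = 184*(-480) = -88320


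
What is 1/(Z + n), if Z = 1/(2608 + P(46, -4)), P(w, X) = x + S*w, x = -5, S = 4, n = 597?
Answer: 2787/1663840 ≈ 0.0016750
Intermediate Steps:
P(w, X) = -5 + 4*w
Z = 1/2787 (Z = 1/(2608 + (-5 + 4*46)) = 1/(2608 + (-5 + 184)) = 1/(2608 + 179) = 1/2787 ≈ 0.00035881)
1/(Z + n) = 1/(1/2787 + 597) = 1/(1663840/2787) = 2787/1663840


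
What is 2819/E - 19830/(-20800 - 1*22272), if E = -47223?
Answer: 407506061/1016994528 ≈ 0.40070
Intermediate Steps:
2819/E - 19830/(-20800 - 1*22272) = 2819/(-47223) - 19830/(-20800 - 1*22272) = 2819*(-1/47223) - 19830/(-20800 - 22272) = -2819/47223 - 19830/(-43072) = -2819/47223 - 19830*(-1/43072) = -2819/47223 + 9915/21536 = 407506061/1016994528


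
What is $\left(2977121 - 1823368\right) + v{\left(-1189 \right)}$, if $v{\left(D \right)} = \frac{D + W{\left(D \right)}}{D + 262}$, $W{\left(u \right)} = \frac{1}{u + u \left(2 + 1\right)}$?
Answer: $\frac{5086685726321}{4408812} \approx 1.1538 \cdot 10^{6}$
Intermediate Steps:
$W{\left(u \right)} = \frac{1}{4 u}$ ($W{\left(u \right)} = \frac{1}{u + u 3} = \frac{1}{u + 3 u} = \frac{1}{4 u}$)
$v{\left(D \right)} = \frac{D + \frac{1}{4 D}}{262 + D}$ ($v{\left(D \right)} = \frac{D + \frac{1}{4 D}}{D + 262} = \frac{D + \frac{1}{4 D}}{262 + D}$)
$\left(2977121 - 1823368\right) + v{\left(-1189 \right)} = \left(2977121 - 1823368\right) + \frac{\frac{1}{4} + \left(-1189\right)^{2}}{\left(-1189\right) \left(262 - 1189\right)} = 1153753 - \frac{\frac{1}{4} + 1413721}{1189 \left(-927\right)} = 1153753 - \left(- \frac{1}{1102203}\right) \frac{5654885}{4} = 1153753 + \frac{5654885}{4408812} = \frac{5086685726321}{4408812}$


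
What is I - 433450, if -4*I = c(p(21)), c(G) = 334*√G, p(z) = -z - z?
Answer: -433450 - 167*I*√42/2 ≈ -4.3345e+5 - 541.14*I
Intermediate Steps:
p(z) = -2*z
I = -167*I*√42/2 (I = -167*√(-2*21)/2 = -167*√(-42)/2 = -167*I*√42/2 ≈ -541.14*I)
I - 433450 = -167*I*√42/2 - 433450 = -433450 - 167*I*√42/2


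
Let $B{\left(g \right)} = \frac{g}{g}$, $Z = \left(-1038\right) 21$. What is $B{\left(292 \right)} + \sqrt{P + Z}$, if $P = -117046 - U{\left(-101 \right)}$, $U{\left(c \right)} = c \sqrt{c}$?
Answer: $1 + \sqrt{-138844 + 101 i \sqrt{101}} \approx 2.362 + 372.62 i$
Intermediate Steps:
$Z = -21798$
$U{\left(c \right)} = c^{\frac{3}{2}}$
$P = -117046 + 101 i \sqrt{101}$ ($P = -117046 - \left(-101\right)^{\frac{3}{2}} = -117046 - - 101 i \sqrt{101} = -117046 + 101 i \sqrt{101} \approx -1.1705 \cdot 10^{5} + 1015.0 i$)
$B{\left(g \right)} = 1$
$B{\left(292 \right)} + \sqrt{P + Z} = 1 + \sqrt{\left(-117046 + 101 i \sqrt{101}\right) - 21798} = 1 + \sqrt{-138844 + 101 i \sqrt{101}}$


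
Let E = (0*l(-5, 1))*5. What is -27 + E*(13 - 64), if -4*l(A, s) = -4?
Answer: -27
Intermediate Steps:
l(A, s) = 1 (l(A, s) = -¼*(-4) = 1)
E = 0 (E = (0*1)*5 = 0*5 = 0)
-27 + E*(13 - 64) = -27 + 0*(13 - 64) = -27 + 0*(-51) = -27 + 0 = -27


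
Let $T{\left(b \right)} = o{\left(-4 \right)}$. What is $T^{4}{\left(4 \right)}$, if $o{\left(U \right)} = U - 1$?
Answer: $625$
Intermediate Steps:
$o{\left(U \right)} = -1 + U$
$T{\left(b \right)} = -5$ ($T{\left(b \right)} = -1 - 4 = -5$)
$T^{4}{\left(4 \right)} = \left(-5\right)^{4} = 625$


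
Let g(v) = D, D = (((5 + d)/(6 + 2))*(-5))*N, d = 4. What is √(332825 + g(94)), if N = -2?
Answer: √1331345/2 ≈ 576.92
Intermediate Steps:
D = 45/4 (D = (((5 + 4)/(6 + 2))*(-5))*(-2) = ((9/8)*(-5))*(-2) = -45/8*(-2) = 45/4 ≈ 11.250)
g(v) = 45/4
√(332825 + g(94)) = √(332825 + 45/4) = √(1331345/4) = √1331345/2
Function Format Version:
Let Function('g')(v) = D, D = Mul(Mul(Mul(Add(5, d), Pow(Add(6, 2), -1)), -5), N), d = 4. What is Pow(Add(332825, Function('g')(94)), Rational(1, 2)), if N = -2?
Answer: Mul(Rational(1, 2), Pow(1331345, Rational(1, 2))) ≈ 576.92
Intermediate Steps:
D = Rational(45, 4) (D = Mul(Mul(Mul(Add(5, 4), Pow(Add(6, 2), -1)), -5), -2) = Mul(Mul(Mul(9, Pow(8, -1)), -5), -2) = Mul(Mul(Mul(9, Rational(1, 8)), -5), -2) = Mul(Mul(Rational(9, 8), -5), -2) = Mul(Rational(-45, 8), -2) = Rational(45, 4) ≈ 11.250)
Function('g')(v) = Rational(45, 4)
Pow(Add(332825, Function('g')(94)), Rational(1, 2)) = Pow(Add(332825, Rational(45, 4)), Rational(1, 2)) = Pow(Rational(1331345, 4), Rational(1, 2)) = Mul(Rational(1, 2), Pow(1331345, Rational(1, 2)))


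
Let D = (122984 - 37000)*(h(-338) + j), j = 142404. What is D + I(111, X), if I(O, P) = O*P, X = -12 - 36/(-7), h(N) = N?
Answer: 85507815280/7 ≈ 1.2215e+10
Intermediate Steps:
X = -48/7 (X = -12 - 36*(-1)/7 = -12 - 4*(-9/7) = -12 + 36/7 = -48/7 ≈ -6.8571)
D = 12215402944 (D = (122984 - 37000)*(-338 + 142404) = 85984*142066 = 12215402944)
D + I(111, X) = 12215402944 + 111*(-48/7) = 12215402944 - 5328/7 = 85507815280/7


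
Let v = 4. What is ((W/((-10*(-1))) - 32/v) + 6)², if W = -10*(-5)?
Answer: 9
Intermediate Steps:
W = 50
((W/((-10*(-1))) - 32/v) + 6)² = ((50/((-10*(-1))) - 32/4) + 6)² = ((50/10 - 32*¼) + 6)² = ((50*(⅒) - 8) + 6)² = ((5 - 8) + 6)² = (-3 + 6)² = 3² = 9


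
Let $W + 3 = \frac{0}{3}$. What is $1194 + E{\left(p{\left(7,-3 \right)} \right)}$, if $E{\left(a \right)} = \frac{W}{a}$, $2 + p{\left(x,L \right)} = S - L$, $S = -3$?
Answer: $\frac{2391}{2} \approx 1195.5$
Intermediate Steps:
$p{\left(x,L \right)} = -5 - L$ ($p{\left(x,L \right)} = -2 - \left(3 + L\right) = -5 - L$)
$W = -3$ ($W = -3 + \frac{0}{3} = -3 + 0 \cdot \frac{1}{3} = -3 + 0 = -3$)
$E{\left(a \right)} = - \frac{3}{a}$
$1194 + E{\left(p{\left(7,-3 \right)} \right)} = 1194 - \frac{3}{-5 - -3} = 1194 - \frac{3}{-5 + 3} = 1194 - \frac{3}{-2} = 1194 - - \frac{3}{2} = 1194 + \frac{3}{2} = \frac{2391}{2}$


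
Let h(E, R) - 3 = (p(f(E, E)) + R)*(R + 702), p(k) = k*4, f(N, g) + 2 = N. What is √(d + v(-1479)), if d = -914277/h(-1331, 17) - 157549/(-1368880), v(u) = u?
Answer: I*√2559562593726297993545/1315681660 ≈ 38.453*I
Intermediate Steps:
f(N, g) = -2 + N
p(k) = 4*k
h(E, R) = 3 + (702 + R)*(-8 + R + 4*E) (h(E, R) = 3 + (4*(-2 + E) + R)*(R + 702) = 3 + ((-8 + 4*E) + R)*(702 + R) = 3 + (-8 + R + 4*E)*(702 + R) = 3 + (702 + R)*(-8 + R + 4*E))
d = 1864794937/5262726640 (d = -914277/(-5613 + 17² + 694*17 + 2808*(-1331) + 4*(-1331)*17) - 157549/(-1368880) = -914277/(-5613 + 289 + 11798 - 3737448 - 90508) - 157549*(-1/1368880) = -914277/(-3821482) + 2219/19280 = -914277*(-1/3821482) + 2219/19280 = 130611/545926 + 2219/19280 = 1864794937/5262726640 ≈ 0.35434)
√(d + v(-1479)) = √(1864794937/5262726640 - 1479) = √(-7781707905623/5262726640) = I*√2559562593726297993545/1315681660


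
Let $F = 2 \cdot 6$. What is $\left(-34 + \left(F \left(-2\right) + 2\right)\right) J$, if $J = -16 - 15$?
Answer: $1736$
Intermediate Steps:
$F = 12$
$J = -31$
$\left(-34 + \left(F \left(-2\right) + 2\right)\right) J = \left(-34 + \left(12 \left(-2\right) + 2\right)\right) \left(-31\right) = \left(-34 + \left(-24 + 2\right)\right) \left(-31\right) = \left(-34 - 22\right) \left(-31\right) = \left(-56\right) \left(-31\right) = 1736$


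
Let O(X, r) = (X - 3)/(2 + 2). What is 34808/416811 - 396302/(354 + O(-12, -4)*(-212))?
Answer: -55047679510/159638613 ≈ -344.83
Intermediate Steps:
O(X, r) = -3/4 + X/4 (O(X, r) = (-3 + X)/4 = (-3 + X)*(1/4) = -3/4 + X/4)
34808/416811 - 396302/(354 + O(-12, -4)*(-212)) = 34808/416811 - 396302/(354 + (-3/4 + (1/4)*(-12))*(-212)) = 34808*(1/416811) - 396302/(354 + (-3/4 - 3)*(-212)) = 34808/416811 - 396302/(354 - 15/4*(-212)) = 34808/416811 - 396302/(354 + 795) = 34808/416811 - 396302/1149 = -55047679510/159638613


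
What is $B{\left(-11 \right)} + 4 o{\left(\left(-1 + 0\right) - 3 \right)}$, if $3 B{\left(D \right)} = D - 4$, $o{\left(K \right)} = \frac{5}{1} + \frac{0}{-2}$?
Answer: $15$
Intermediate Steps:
$o{\left(K \right)} = 5$ ($o{\left(K \right)} = 5 \cdot 1 + 0 \left(- \frac{1}{2}\right) = 5 + 0 = 5$)
$B{\left(D \right)} = - \frac{4}{3} + \frac{D}{3}$ ($B{\left(D \right)} = \frac{D - 4}{3} = \frac{-4 + D}{3} = - \frac{4}{3} + \frac{D}{3}$)
$B{\left(-11 \right)} + 4 o{\left(\left(-1 + 0\right) - 3 \right)} = \left(- \frac{4}{3} + \frac{1}{3} \left(-11\right)\right) + 4 \cdot 5 = \left(- \frac{4}{3} - \frac{11}{3}\right) + 20 = -5 + 20 = 15$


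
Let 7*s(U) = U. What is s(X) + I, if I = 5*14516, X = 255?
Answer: 508315/7 ≈ 72616.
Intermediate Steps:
s(U) = U/7
I = 72580
s(X) + I = (⅐)*255 + 72580 = 255/7 + 72580 = 508315/7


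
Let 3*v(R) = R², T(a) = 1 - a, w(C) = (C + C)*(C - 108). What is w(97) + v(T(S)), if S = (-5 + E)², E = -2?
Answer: -1366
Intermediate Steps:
w(C) = 2*C*(-108 + C) (w(C) = (2*C)*(-108 + C) = 2*C*(-108 + C))
S = 49 (S = (-5 - 2)² = (-7)² = 49)
v(R) = R²/3
w(97) + v(T(S)) = 2*97*(-108 + 97) + (1 - 1*49)²/3 = 2*97*(-11) + (1 - 49)²/3 = -2134 + (⅓)*(-48)² = -2134 + (⅓)*2304 = -2134 + 768 = -1366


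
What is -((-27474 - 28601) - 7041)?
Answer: 63116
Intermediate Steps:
-((-27474 - 28601) - 7041) = -(-56075 - 7041) = -1*(-63116) = 63116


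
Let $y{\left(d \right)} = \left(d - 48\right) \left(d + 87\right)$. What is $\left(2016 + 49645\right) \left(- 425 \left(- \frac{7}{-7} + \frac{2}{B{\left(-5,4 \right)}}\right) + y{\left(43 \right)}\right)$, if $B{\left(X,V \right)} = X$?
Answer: $-46753205$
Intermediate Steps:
$y{\left(d \right)} = \left(-48 + d\right) \left(87 + d\right)$
$\left(2016 + 49645\right) \left(- 425 \left(- \frac{7}{-7} + \frac{2}{B{\left(-5,4 \right)}}\right) + y{\left(43 \right)}\right) = \left(2016 + 49645\right) \left(- 425 \left(- \frac{7}{-7} + \frac{2}{-5}\right) + \left(-4176 + 43^{2} + 39 \cdot 43\right)\right) = 51661 \left(- 425 \left(\left(-7\right) \left(- \frac{1}{7}\right) + 2 \left(- \frac{1}{5}\right)\right) + \left(-4176 + 1849 + 1677\right)\right) = 51661 \left(- 425 \left(1 - \frac{2}{5}\right) - 650\right) = 51661 \left(\left(-425\right) \frac{3}{5} - 650\right) = 51661 \left(-255 - 650\right) = 51661 \left(-905\right) = -46753205$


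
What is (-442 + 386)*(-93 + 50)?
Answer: 2408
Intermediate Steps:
(-442 + 386)*(-93 + 50) = -56*(-43) = 2408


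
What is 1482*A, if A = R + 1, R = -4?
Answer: -4446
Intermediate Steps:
A = -3 (A = -4 + 1 = -3)
1482*A = 1482*(-3) = -4446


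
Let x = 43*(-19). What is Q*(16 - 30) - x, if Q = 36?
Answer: 313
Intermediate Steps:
x = -817
Q*(16 - 30) - x = 36*(16 - 30) - 1*(-817) = 36*(-14) + 817 = -504 + 817 = 313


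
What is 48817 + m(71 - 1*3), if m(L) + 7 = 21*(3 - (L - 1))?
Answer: 47466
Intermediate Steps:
m(L) = 77 - 21*L (m(L) = -7 + 21*(3 - (L - 1)) = -7 + 21*(3 - (-1 + L)) = -7 + 21*(3 + (1 - L)) = -7 + 21*(4 - L) = -7 + (84 - 21*L) = 77 - 21*L)
48817 + m(71 - 1*3) = 48817 + (77 - 21*(71 - 1*3)) = 48817 + (77 - 21*(71 - 3)) = 48817 + (77 - 21*68) = 48817 + (77 - 1428) = 48817 - 1351 = 47466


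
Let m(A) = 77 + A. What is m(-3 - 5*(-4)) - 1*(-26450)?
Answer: 26544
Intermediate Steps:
m(-3 - 5*(-4)) - 1*(-26450) = (77 + (-3 - 5*(-4))) - 1*(-26450) = (77 + (-3 + 20)) + 26450 = (77 + 17) + 26450 = 94 + 26450 = 26544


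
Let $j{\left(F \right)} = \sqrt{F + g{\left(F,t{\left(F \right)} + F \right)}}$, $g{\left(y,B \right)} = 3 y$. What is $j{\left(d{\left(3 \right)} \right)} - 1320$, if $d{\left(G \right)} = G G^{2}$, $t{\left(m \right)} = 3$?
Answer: $-1320 + 6 \sqrt{3} \approx -1309.6$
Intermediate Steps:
$d{\left(G \right)} = G^{3}$
$j{\left(F \right)} = 2 \sqrt{F}$ ($j{\left(F \right)} = \sqrt{F + 3 F} = \sqrt{4 F} = 2 \sqrt{F}$)
$j{\left(d{\left(3 \right)} \right)} - 1320 = 2 \sqrt{3^{3}} - 1320 = 2 \sqrt{27} - 1320 = 2 \cdot 3 \sqrt{3} - 1320 = 6 \sqrt{3} - 1320 = -1320 + 6 \sqrt{3}$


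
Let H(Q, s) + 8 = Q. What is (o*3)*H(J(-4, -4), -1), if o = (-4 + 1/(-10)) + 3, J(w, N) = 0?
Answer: 132/5 ≈ 26.400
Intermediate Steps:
o = -11/10 (o = (-4 + 1*(-⅒)) + 3 = (-4 - ⅒) + 3 = -41/10 + 3 = -11/10 ≈ -1.1000)
H(Q, s) = -8 + Q
(o*3)*H(J(-4, -4), -1) = (-11/10*3)*(-8 + 0) = -33/10*(-8) = 132/5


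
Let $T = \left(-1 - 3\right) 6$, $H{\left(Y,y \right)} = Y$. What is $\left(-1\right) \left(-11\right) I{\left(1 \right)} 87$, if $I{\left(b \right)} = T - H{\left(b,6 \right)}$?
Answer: $-23925$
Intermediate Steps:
$T = -24$ ($T = \left(-4\right) 6 = -24$)
$I{\left(b \right)} = -24 - b$
$\left(-1\right) \left(-11\right) I{\left(1 \right)} 87 = \left(-1\right) \left(-11\right) \left(-24 - 1\right) 87 = 11 \left(-24 - 1\right) 87 = 11 \left(-25\right) 87 = \left(-275\right) 87 = -23925$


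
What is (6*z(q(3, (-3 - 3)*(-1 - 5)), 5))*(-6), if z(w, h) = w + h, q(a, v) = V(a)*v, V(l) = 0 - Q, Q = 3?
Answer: 3708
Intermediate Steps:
V(l) = -3 (V(l) = 0 - 1*3 = 0 - 3 = -3)
q(a, v) = -3*v
z(w, h) = h + w
(6*z(q(3, (-3 - 3)*(-1 - 5)), 5))*(-6) = (6*(5 - 3*(-3 - 3)*(-1 - 5)))*(-6) = (6*(5 - (-18)*(-6)))*(-6) = (6*(5 - 3*36))*(-6) = (6*(5 - 108))*(-6) = (6*(-103))*(-6) = -618*(-6) = 3708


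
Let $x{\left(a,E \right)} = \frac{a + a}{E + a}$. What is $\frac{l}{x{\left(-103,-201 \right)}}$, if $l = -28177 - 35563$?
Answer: $- \frac{9688480}{103} \approx -94063.0$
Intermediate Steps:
$x{\left(a,E \right)} = \frac{2 a}{E + a}$
$l = -63740$ ($l = -28177 - 35563 = -63740$)
$\frac{l}{x{\left(-103,-201 \right)}} = - \frac{63740}{2 \left(-103\right) \frac{1}{-201 - 103}} = - \frac{63740}{2 \left(-103\right) \frac{1}{-304}} = - \frac{63740}{2 \left(-103\right) \left(- \frac{1}{304}\right)} = - \frac{63740}{\frac{103}{152}} = \left(-63740\right) \frac{152}{103} = - \frac{9688480}{103}$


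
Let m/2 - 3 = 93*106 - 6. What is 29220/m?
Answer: 974/657 ≈ 1.4825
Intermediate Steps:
m = 19710 (m = 6 + 2*(93*106 - 6) = 6 + 2*(9858 - 6) = 6 + 2*9852 = 6 + 19704 = 19710)
29220/m = 29220/19710 = 29220*(1/19710) = 974/657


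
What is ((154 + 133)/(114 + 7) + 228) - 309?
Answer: -9514/121 ≈ -78.628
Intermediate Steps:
((154 + 133)/(114 + 7) + 228) - 309 = (287/121 + 228) - 309 = 27875/121 - 309 = -9514/121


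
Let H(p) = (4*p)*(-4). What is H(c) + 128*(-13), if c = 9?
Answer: -1808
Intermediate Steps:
H(p) = -16*p
H(c) + 128*(-13) = -16*9 + 128*(-13) = -144 - 1664 = -1808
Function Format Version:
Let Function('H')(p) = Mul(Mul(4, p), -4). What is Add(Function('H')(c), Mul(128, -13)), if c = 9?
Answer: -1808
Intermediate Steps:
Function('H')(p) = Mul(-16, p)
Add(Function('H')(c), Mul(128, -13)) = Add(Mul(-16, 9), Mul(128, -13)) = Add(-144, -1664) = -1808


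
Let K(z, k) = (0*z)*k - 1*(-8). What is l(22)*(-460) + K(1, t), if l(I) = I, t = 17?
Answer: -10112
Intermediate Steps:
K(z, k) = 8 (K(z, k) = 0*k + 8 = 0 + 8 = 8)
l(22)*(-460) + K(1, t) = 22*(-460) + 8 = -10120 + 8 = -10112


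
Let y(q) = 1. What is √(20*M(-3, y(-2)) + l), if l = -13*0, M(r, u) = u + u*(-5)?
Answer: 4*I*√5 ≈ 8.9443*I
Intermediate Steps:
M(r, u) = -4*u (M(r, u) = u - 5*u = -4*u)
l = 0
√(20*M(-3, y(-2)) + l) = √(20*(-4*1) + 0) = √(20*(-4) + 0) = √(-80 + 0) = √(-80) = 4*I*√5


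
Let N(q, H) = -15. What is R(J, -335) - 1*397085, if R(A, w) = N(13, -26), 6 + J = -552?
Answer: -397100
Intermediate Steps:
J = -558 (J = -6 - 552 = -558)
R(A, w) = -15
R(J, -335) - 1*397085 = -15 - 1*397085 = -15 - 397085 = -397100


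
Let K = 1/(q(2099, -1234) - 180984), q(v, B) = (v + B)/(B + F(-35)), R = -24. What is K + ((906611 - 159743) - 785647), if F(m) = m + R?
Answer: -9074796992176/234013177 ≈ -38779.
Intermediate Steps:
F(m) = -24 + m (F(m) = m - 24 = -24 + m)
q(v, B) = (B + v)/(-59 + B) (q(v, B) = (v + B)/(B + (-24 - 35)) = (B + v)/(B - 59) = (B + v)/(-59 + B))
K = -1293/234013177 (K = 1/((-1234 + 2099)/(-59 - 1234) - 180984) = 1/(865/(-1293) - 180984) = 1/(-1/1293*865 - 180984) = 1/(-865/1293 - 180984) = 1/(-234013177/1293) = -1293/234013177 ≈ -5.5253e-6)
K + ((906611 - 159743) - 785647) = -1293/234013177 + ((906611 - 159743) - 785647) = -1293/234013177 + (746868 - 785647) = -1293/234013177 - 38779 = -9074796992176/234013177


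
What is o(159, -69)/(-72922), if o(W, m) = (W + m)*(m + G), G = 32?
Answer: 1665/36461 ≈ 0.045665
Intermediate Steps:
o(W, m) = (32 + m)*(W + m) (o(W, m) = (W + m)*(m + 32) = (W + m)*(32 + m) = (32 + m)*(W + m))
o(159, -69)/(-72922) = ((-69)² + 32*159 + 32*(-69) + 159*(-69))/(-72922) = (4761 + 5088 - 2208 - 10971)*(-1/72922) = -3330*(-1/72922) = 1665/36461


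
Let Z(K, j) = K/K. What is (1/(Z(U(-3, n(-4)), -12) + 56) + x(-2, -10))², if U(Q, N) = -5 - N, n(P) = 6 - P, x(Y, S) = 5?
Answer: 81796/3249 ≈ 25.176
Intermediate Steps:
Z(K, j) = 1
(1/(Z(U(-3, n(-4)), -12) + 56) + x(-2, -10))² = (1/(1 + 56) + 5)² = (1/57 + 5)² = (286/57)² = 81796/3249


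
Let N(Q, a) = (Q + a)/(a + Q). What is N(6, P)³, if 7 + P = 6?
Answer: 1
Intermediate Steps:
P = -1 (P = -7 + 6 = -1)
N(Q, a) = 1 (N(Q, a) = (Q + a)/(Q + a) = 1)
N(6, P)³ = 1³ = 1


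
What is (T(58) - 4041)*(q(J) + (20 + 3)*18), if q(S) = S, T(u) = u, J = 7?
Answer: -1676843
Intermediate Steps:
(T(58) - 4041)*(q(J) + (20 + 3)*18) = (58 - 4041)*(7 + (20 + 3)*18) = -3983*(7 + 23*18) = -3983*(7 + 414) = -3983*421 = -1676843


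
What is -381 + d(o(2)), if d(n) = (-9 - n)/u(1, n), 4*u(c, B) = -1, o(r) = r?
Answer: -337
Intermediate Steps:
u(c, B) = -1/4 (u(c, B) = (1/4)*(-1) = -1/4)
d(n) = 36 + 4*n (d(n) = (-9 - n)/(-1/4) = (-9 - n)*(-4) = 36 + 4*n)
-381 + d(o(2)) = -381 + (36 + 4*2) = -381 + (36 + 8) = -381 + 44 = -337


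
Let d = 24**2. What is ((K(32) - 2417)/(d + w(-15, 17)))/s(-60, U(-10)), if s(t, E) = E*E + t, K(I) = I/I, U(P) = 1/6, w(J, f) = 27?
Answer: 9664/144653 ≈ 0.066808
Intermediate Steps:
U(P) = 1/6
d = 576
K(I) = 1
s(t, E) = t + E**2 (s(t, E) = E**2 + t = t + E**2)
((K(32) - 2417)/(d + w(-15, 17)))/s(-60, U(-10)) = ((1 - 2417)/(576 + 27))/(-60 + (1/6)**2) = (-2416/603)/(-60 + 1/36) = (-2416*1/603)/(-2159/36) = -2416/603*(-36/2159) = 9664/144653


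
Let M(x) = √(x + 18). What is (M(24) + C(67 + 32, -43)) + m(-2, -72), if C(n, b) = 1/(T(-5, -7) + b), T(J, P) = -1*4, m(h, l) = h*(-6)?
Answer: 563/47 + √42 ≈ 18.459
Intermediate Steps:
m(h, l) = -6*h
T(J, P) = -4
M(x) = √(18 + x)
C(n, b) = 1/(-4 + b)
(M(24) + C(67 + 32, -43)) + m(-2, -72) = (√(18 + 24) + 1/(-4 - 43)) - 6*(-2) = (√42 + 1/(-47)) + 12 = (√42 - 1/47) + 12 = (-1/47 + √42) + 12 = 563/47 + √42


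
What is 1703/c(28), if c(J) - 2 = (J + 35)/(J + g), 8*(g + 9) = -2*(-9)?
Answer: 144755/422 ≈ 343.02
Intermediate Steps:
g = -27/4 (g = -9 + (-2*(-9))/8 = -9 + (⅛)*18 = -9 + 9/4 = -27/4 ≈ -6.7500)
c(J) = 2 + (35 + J)/(-27/4 + J) (c(J) = 2 + (J + 35)/(J - 27/4) = 2 + (35 + J)/(-27/4 + J))
1703/c(28) = 1703/((2*(43 + 6*28)/(-27 + 4*28))) = 1703/((2*(43 + 168)/(-27 + 112))) = 1703/((2*211/85)) = 1703/((2*(1/85)*211)) = 1703/(422/85) = 1703*(85/422) = 144755/422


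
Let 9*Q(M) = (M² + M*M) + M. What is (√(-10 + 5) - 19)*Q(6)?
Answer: -494/3 + 26*I*√5/3 ≈ -164.67 + 19.379*I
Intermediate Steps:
Q(M) = M/9 + 2*M²/9 (Q(M) = ((M² + M*M) + M)/9 = ((M² + M²) + M)/9 = (2*M² + M)/9 = (M + 2*M²)/9 = M/9 + 2*M²/9)
(√(-10 + 5) - 19)*Q(6) = (√(-10 + 5) - 19)*((⅑)*6*(1 + 2*6)) = (√(-5) - 19)*((⅑)*6*(1 + 12)) = (I*√5 - 19)*((⅑)*6*13) = (-19 + I*√5)*(26/3) = -494/3 + 26*I*√5/3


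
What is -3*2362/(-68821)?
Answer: 7086/68821 ≈ 0.10296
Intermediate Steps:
-3*2362/(-68821) = -7086*(-1/68821) = 7086/68821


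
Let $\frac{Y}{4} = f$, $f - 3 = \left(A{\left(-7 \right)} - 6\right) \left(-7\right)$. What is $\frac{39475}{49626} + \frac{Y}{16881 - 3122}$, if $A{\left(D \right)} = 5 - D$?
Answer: $\frac{535394869}{682804134} \approx 0.78411$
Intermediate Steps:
$f = -39$ ($f = 3 + \left(\left(5 - -7\right) - 6\right) \left(-7\right) = 3 + \left(\left(5 + 7\right) - 6\right) \left(-7\right) = 3 + \left(12 - 6\right) \left(-7\right) = 3 + 6 \left(-7\right) = 3 - 42 = -39$)
$Y = -156$ ($Y = 4 \left(-39\right) = -156$)
$\frac{39475}{49626} + \frac{Y}{16881 - 3122} = \frac{39475}{49626} - \frac{156}{16881 - 3122} = 39475 \cdot \frac{1}{49626} - \frac{156}{13759} = \frac{39475}{49626} - \frac{156}{13759} = \frac{535394869}{682804134}$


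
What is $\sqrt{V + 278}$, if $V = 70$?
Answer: $2 \sqrt{87} \approx 18.655$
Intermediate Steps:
$\sqrt{V + 278} = \sqrt{70 + 278} = \sqrt{348} = 2 \sqrt{87}$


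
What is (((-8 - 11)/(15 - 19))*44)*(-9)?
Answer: -1881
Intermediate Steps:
(((-8 - 11)/(15 - 19))*44)*(-9) = (-19/(-4)*44)*(-9) = (-19*(-¼)*44)*(-9) = ((19/4)*44)*(-9) = 209*(-9) = -1881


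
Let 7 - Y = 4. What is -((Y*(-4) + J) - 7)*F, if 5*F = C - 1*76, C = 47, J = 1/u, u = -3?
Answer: -1682/15 ≈ -112.13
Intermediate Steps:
Y = 3 (Y = 7 - 1*4 = 7 - 4 = 3)
J = -⅓ (J = 1/(-3) = -⅓ ≈ -0.33333)
F = -29/5 (F = (47 - 1*76)/5 = (47 - 76)/5 = (⅕)*(-29) = -29/5 ≈ -5.8000)
-((Y*(-4) + J) - 7)*F = -((3*(-4) - ⅓) - 7)*(-29)/5 = -((-12 - ⅓) - 7)*(-29)/5 = -(-37/3 - 7)*(-29)/5 = -(-58)*(-29)/(3*5) = -1*1682/15 = -1682/15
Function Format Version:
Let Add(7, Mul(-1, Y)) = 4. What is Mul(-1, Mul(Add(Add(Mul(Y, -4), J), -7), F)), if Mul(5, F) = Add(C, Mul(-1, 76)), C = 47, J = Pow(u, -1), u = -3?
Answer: Rational(-1682, 15) ≈ -112.13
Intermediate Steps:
Y = 3 (Y = Add(7, Mul(-1, 4)) = Add(7, -4) = 3)
J = Rational(-1, 3) (J = Pow(-3, -1) = Rational(-1, 3) ≈ -0.33333)
F = Rational(-29, 5) (F = Mul(Rational(1, 5), Add(47, Mul(-1, 76))) = Mul(Rational(1, 5), Add(47, -76)) = Mul(Rational(1, 5), -29) = Rational(-29, 5) ≈ -5.8000)
Mul(-1, Mul(Add(Add(Mul(Y, -4), J), -7), F)) = Mul(-1, Mul(Add(Add(Mul(3, -4), Rational(-1, 3)), -7), Rational(-29, 5))) = Mul(-1, Mul(Add(Add(-12, Rational(-1, 3)), -7), Rational(-29, 5))) = Mul(-1, Mul(Add(Rational(-37, 3), -7), Rational(-29, 5))) = Mul(-1, Mul(Rational(-58, 3), Rational(-29, 5))) = Mul(-1, Rational(1682, 15)) = Rational(-1682, 15)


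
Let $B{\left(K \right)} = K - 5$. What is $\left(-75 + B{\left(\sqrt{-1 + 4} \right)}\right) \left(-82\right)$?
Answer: $6560 - 82 \sqrt{3} \approx 6418.0$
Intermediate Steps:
$B{\left(K \right)} = -5 + K$
$\left(-75 + B{\left(\sqrt{-1 + 4} \right)}\right) \left(-82\right) = \left(-75 - \left(5 - \sqrt{-1 + 4}\right)\right) \left(-82\right) = \left(-75 - \left(5 - \sqrt{3}\right)\right) \left(-82\right) = \left(-80 + \sqrt{3}\right) \left(-82\right) = 6560 - 82 \sqrt{3}$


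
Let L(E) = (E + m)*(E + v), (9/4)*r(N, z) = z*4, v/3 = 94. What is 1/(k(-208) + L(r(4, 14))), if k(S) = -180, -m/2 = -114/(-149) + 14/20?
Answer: 60345/395795446 ≈ 0.00015247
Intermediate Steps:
m = -2183/745 (m = -2*(-114/(-149) + 14/20) = -2*(-114*(-1/149) + 14*(1/20)) = -2*(114/149 + 7/10) = -2*2183/1490 = -2183/745 ≈ -2.9302)
v = 282 (v = 3*94 = 282)
r(N, z) = 16*z/9 (r(N, z) = 4*(z*4)/9 = 4*(4*z)/9 = 16*z/9)
L(E) = (282 + E)*(-2183/745 + E) (L(E) = (E - 2183/745)*(E + 282) = (-2183/745 + E)*(282 + E) = (282 + E)*(-2183/745 + E))
1/(k(-208) + L(r(4, 14))) = 1/(-180 + (-615606/745 + ((16/9)*14)**2 + 207907*((16/9)*14)/745)) = 1/(-180 + (-615606/745 + (224/9)**2 + (207907/745)*(224/9))) = 1/(-180 + (-615606/745 + 50176/81 + 46571168/6705)) = 1/(-180 + 406657546/60345) = 1/(395795446/60345) = 60345/395795446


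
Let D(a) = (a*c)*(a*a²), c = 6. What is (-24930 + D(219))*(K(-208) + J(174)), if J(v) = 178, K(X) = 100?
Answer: 3836822614488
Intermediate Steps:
D(a) = 6*a⁴ (D(a) = (a*6)*(a*a²) = (6*a)*a³ = 6*a⁴)
(-24930 + D(219))*(K(-208) + J(174)) = (-24930 + 6*219⁴)*(100 + 178) = (-24930 + 6*2300257521)*278 = (-24930 + 13801545126)*278 = 13801520196*278 = 3836822614488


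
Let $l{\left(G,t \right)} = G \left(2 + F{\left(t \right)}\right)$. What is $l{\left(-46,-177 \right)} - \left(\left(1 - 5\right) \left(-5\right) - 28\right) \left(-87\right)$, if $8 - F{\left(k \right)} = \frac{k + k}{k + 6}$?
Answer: $- \frac{60464}{57} \approx -1060.8$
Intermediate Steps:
$F{\left(k \right)} = 8 - \frac{2 k}{6 + k}$ ($F{\left(k \right)} = 8 - \frac{k + k}{k + 6} = 8 - \frac{2 k}{6 + k}$)
$l{\left(G,t \right)} = G \left(2 + \frac{6 \left(8 + t\right)}{6 + t}\right)$
$l{\left(-46,-177 \right)} - \left(\left(1 - 5\right) \left(-5\right) - 28\right) \left(-87\right) = 4 \left(-46\right) \frac{1}{6 - 177} \left(15 + 2 \left(-177\right)\right) - \left(\left(1 - 5\right) \left(-5\right) - 28\right) \left(-87\right) = 4 \left(-46\right) \frac{1}{-171} \left(15 - 354\right) - \left(\left(-4\right) \left(-5\right) - 28\right) \left(-87\right) = 4 \left(-46\right) \left(- \frac{1}{171}\right) \left(-339\right) - \left(20 - 28\right) \left(-87\right) = - \frac{20792}{57} - \left(-8\right) \left(-87\right) = - \frac{20792}{57} - 696 = - \frac{60464}{57}$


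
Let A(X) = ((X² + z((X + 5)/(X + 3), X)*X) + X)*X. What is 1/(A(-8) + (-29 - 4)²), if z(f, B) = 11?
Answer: 1/1345 ≈ 0.00074349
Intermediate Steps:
A(X) = X*(X² + 12*X) (A(X) = ((X² + 11*X) + X)*X = (X² + 12*X)*X = X*(X² + 12*X))
1/(A(-8) + (-29 - 4)²) = 1/((-8)²*(12 - 8) + (-29 - 4)²) = 1/(64*4 + (-33)²) = 1/(256 + 1089) = 1/1345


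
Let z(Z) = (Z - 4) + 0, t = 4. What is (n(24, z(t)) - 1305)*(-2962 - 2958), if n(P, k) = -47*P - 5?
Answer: 14432960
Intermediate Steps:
z(Z) = -4 + Z (z(Z) = (-4 + Z) + 0 = -4 + Z)
n(P, k) = -5 - 47*P
(n(24, z(t)) - 1305)*(-2962 - 2958) = ((-5 - 47*24) - 1305)*(-2962 - 2958) = ((-5 - 1128) - 1305)*(-5920) = (-1133 - 1305)*(-5920) = -2438*(-5920) = 14432960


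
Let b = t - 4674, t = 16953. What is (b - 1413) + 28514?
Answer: 39380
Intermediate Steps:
b = 12279 (b = 16953 - 4674 = 12279)
(b - 1413) + 28514 = (12279 - 1413) + 28514 = 10866 + 28514 = 39380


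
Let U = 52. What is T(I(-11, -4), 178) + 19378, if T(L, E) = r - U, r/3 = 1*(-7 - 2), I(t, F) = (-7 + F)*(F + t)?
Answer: 19299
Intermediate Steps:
r = -27 (r = 3*(1*(-7 - 2)) = 3*(1*(-9)) = 3*(-9) = -27)
T(L, E) = -79 (T(L, E) = -27 - 1*52 = -27 - 52 = -79)
T(I(-11, -4), 178) + 19378 = -79 + 19378 = 19299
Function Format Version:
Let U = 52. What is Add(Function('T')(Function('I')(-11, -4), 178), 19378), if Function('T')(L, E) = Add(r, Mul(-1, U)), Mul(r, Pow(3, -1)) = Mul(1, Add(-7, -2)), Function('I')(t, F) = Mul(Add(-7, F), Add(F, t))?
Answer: 19299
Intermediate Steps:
r = -27 (r = Mul(3, Mul(1, Add(-7, -2))) = Mul(3, Mul(1, -9)) = Mul(3, -9) = -27)
Function('T')(L, E) = -79 (Function('T')(L, E) = Add(-27, Mul(-1, 52)) = Add(-27, -52) = -79)
Add(Function('T')(Function('I')(-11, -4), 178), 19378) = Add(-79, 19378) = 19299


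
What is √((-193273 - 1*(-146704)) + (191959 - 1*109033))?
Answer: √36357 ≈ 190.68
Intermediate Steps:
√((-193273 - 1*(-146704)) + (191959 - 1*109033)) = √((-193273 + 146704) + (191959 - 109033)) = √(-46569 + 82926) = √36357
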